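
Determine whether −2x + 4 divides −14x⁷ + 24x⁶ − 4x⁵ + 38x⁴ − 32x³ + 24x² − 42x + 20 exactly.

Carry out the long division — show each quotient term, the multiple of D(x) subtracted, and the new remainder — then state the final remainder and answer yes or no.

R(x) = 0, so D(x) is a factor of P(x). yes

Step 1: lead(−14x⁷ + 24x⁶ − 4x⁵ + 38x⁴ − 32x³ + 24x² − 42x + 20) ÷ lead(D) = −14x⁷ ÷ −2x = 7x⁶. Subtract (7x⁶)·D = −14x⁷ + 28x⁶. Remainder: −4x⁶ − 4x⁵ + 38x⁴ − 32x³ + 24x² − 42x + 20.
Step 2: lead(−4x⁶ − 4x⁵ + 38x⁴ − 32x³ + 24x² − 42x + 20) ÷ lead(D) = −4x⁶ ÷ −2x = 2x⁵. Subtract (2x⁵)·D = −4x⁶ + 8x⁵. Remainder: −12x⁵ + 38x⁴ − 32x³ + 24x² − 42x + 20.
Step 3: lead(−12x⁵ + 38x⁴ − 32x³ + 24x² − 42x + 20) ÷ lead(D) = −12x⁵ ÷ −2x = 6x⁴. Subtract (6x⁴)·D = −12x⁵ + 24x⁴. Remainder: 14x⁴ − 32x³ + 24x² − 42x + 20.
Step 4: lead(14x⁴ − 32x³ + 24x² − 42x + 20) ÷ lead(D) = 14x⁴ ÷ −2x = −7x³. Subtract (−7x³)·D = 14x⁴ − 28x³. Remainder: −4x³ + 24x² − 42x + 20.
Step 5: lead(−4x³ + 24x² − 42x + 20) ÷ lead(D) = −4x³ ÷ −2x = 2x². Subtract (2x²)·D = −4x³ + 8x². Remainder: 16x² − 42x + 20.
Step 6: lead(16x² − 42x + 20) ÷ lead(D) = 16x² ÷ −2x = −8x. Subtract (−8x)·D = 16x² − 32x. Remainder: −10x + 20.
Step 7: lead(−10x + 20) ÷ lead(D) = −10x ÷ −2x = 5. Subtract (5)·D = −10x + 20. Remainder: 0.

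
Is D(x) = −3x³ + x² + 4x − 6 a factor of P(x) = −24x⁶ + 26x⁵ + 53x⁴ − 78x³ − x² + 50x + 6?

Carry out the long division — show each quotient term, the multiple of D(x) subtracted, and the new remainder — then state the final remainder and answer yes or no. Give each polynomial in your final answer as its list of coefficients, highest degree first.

Step 1: lead(−24x⁶ + 26x⁵ + 53x⁴ − 78x³ − x² + 50x + 6) ÷ lead(D) = −24x⁶ ÷ −3x³ = 8x³. Subtract (8x³)·D = −24x⁶ + 8x⁵ + 32x⁴ − 48x³. Remainder: 18x⁵ + 21x⁴ − 30x³ − x² + 50x + 6.
Step 2: lead(18x⁵ + 21x⁴ − 30x³ − x² + 50x + 6) ÷ lead(D) = 18x⁵ ÷ −3x³ = −6x². Subtract (−6x²)·D = 18x⁵ − 6x⁴ − 24x³ + 36x². Remainder: 27x⁴ − 6x³ − 37x² + 50x + 6.
Step 3: lead(27x⁴ − 6x³ − 37x² + 50x + 6) ÷ lead(D) = 27x⁴ ÷ −3x³ = −9x. Subtract (−9x)·D = 27x⁴ − 9x³ − 36x² + 54x. Remainder: 3x³ − x² − 4x + 6.
Step 4: lead(3x³ − x² − 4x + 6) ÷ lead(D) = 3x³ ÷ −3x³ = −1. Subtract (−1)·D = 3x³ − x² − 4x + 6. Remainder: 0.

R = [0], so D(x) is a factor of P(x). yes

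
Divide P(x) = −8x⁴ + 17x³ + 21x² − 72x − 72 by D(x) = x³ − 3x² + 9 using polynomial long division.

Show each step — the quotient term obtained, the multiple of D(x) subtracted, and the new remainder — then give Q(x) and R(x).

Step 1: lead(−8x⁴ + 17x³ + 21x² − 72x − 72) ÷ lead(D) = −8x⁴ ÷ x³ = −8x. Subtract (−8x)·D = −8x⁴ + 24x³ − 72x. Remainder: −7x³ + 21x² − 72.
Step 2: lead(−7x³ + 21x² − 72) ÷ lead(D) = −7x³ ÷ x³ = −7. Subtract (−7)·D = −7x³ + 21x² − 63. Remainder: −9.

Q(x) = −8x − 7; R(x) = −9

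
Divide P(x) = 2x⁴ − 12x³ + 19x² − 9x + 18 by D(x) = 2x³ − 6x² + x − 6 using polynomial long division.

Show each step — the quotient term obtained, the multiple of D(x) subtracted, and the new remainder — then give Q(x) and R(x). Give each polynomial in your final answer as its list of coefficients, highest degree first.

Q = [1, -3]; R = [0]

Step 1: lead(2x⁴ − 12x³ + 19x² − 9x + 18) ÷ lead(D) = 2x⁴ ÷ 2x³ = x. Subtract (x)·D = 2x⁴ − 6x³ + x² − 6x. Remainder: −6x³ + 18x² − 3x + 18.
Step 2: lead(−6x³ + 18x² − 3x + 18) ÷ lead(D) = −6x³ ÷ 2x³ = −3. Subtract (−3)·D = −6x³ + 18x² − 3x + 18. Remainder: 0.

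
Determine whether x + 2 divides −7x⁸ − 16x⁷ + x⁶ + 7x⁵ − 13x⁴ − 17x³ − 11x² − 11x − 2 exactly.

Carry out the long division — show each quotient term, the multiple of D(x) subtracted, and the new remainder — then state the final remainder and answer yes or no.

Step 1: lead(−7x⁸ − 16x⁷ + x⁶ + 7x⁵ − 13x⁴ − 17x³ − 11x² − 11x − 2) ÷ lead(D) = −7x⁸ ÷ x = −7x⁷. Subtract (−7x⁷)·D = −7x⁸ − 14x⁷. Remainder: −2x⁷ + x⁶ + 7x⁵ − 13x⁴ − 17x³ − 11x² − 11x − 2.
Step 2: lead(−2x⁷ + x⁶ + 7x⁵ − 13x⁴ − 17x³ − 11x² − 11x − 2) ÷ lead(D) = −2x⁷ ÷ x = −2x⁶. Subtract (−2x⁶)·D = −2x⁷ − 4x⁶. Remainder: 5x⁶ + 7x⁵ − 13x⁴ − 17x³ − 11x² − 11x − 2.
Step 3: lead(5x⁶ + 7x⁵ − 13x⁴ − 17x³ − 11x² − 11x − 2) ÷ lead(D) = 5x⁶ ÷ x = 5x⁵. Subtract (5x⁵)·D = 5x⁶ + 10x⁵. Remainder: −3x⁵ − 13x⁴ − 17x³ − 11x² − 11x − 2.
Step 4: lead(−3x⁵ − 13x⁴ − 17x³ − 11x² − 11x − 2) ÷ lead(D) = −3x⁵ ÷ x = −3x⁴. Subtract (−3x⁴)·D = −3x⁵ − 6x⁴. Remainder: −7x⁴ − 17x³ − 11x² − 11x − 2.
Step 5: lead(−7x⁴ − 17x³ − 11x² − 11x − 2) ÷ lead(D) = −7x⁴ ÷ x = −7x³. Subtract (−7x³)·D = −7x⁴ − 14x³. Remainder: −3x³ − 11x² − 11x − 2.
Step 6: lead(−3x³ − 11x² − 11x − 2) ÷ lead(D) = −3x³ ÷ x = −3x². Subtract (−3x²)·D = −3x³ − 6x². Remainder: −5x² − 11x − 2.
Step 7: lead(−5x² − 11x − 2) ÷ lead(D) = −5x² ÷ x = −5x. Subtract (−5x)·D = −5x² − 10x. Remainder: −x − 2.
Step 8: lead(−x − 2) ÷ lead(D) = −x ÷ x = −1. Subtract (−1)·D = −x − 2. Remainder: 0.

R(x) = 0, so D(x) is a factor of P(x). yes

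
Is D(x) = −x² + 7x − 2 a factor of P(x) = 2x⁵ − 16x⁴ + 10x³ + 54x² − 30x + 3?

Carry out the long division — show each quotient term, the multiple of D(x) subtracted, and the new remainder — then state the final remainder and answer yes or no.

Step 1: lead(2x⁵ − 16x⁴ + 10x³ + 54x² − 30x + 3) ÷ lead(D) = 2x⁵ ÷ −x² = −2x³. Subtract (−2x³)·D = 2x⁵ − 14x⁴ + 4x³. Remainder: −2x⁴ + 6x³ + 54x² − 30x + 3.
Step 2: lead(−2x⁴ + 6x³ + 54x² − 30x + 3) ÷ lead(D) = −2x⁴ ÷ −x² = 2x². Subtract (2x²)·D = −2x⁴ + 14x³ − 4x². Remainder: −8x³ + 58x² − 30x + 3.
Step 3: lead(−8x³ + 58x² − 30x + 3) ÷ lead(D) = −8x³ ÷ −x² = 8x. Subtract (8x)·D = −8x³ + 56x² − 16x. Remainder: 2x² − 14x + 3.
Step 4: lead(2x² − 14x + 3) ÷ lead(D) = 2x² ÷ −x² = −2. Subtract (−2)·D = 2x² − 14x + 4. Remainder: −1.

R(x) = −1, so D(x) is not a factor of P(x). no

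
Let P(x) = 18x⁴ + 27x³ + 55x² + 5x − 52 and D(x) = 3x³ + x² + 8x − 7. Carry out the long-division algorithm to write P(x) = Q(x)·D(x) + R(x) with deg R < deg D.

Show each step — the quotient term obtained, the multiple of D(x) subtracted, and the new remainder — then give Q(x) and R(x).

Step 1: lead(18x⁴ + 27x³ + 55x² + 5x − 52) ÷ lead(D) = 18x⁴ ÷ 3x³ = 6x. Subtract (6x)·D = 18x⁴ + 6x³ + 48x² − 42x. Remainder: 21x³ + 7x² + 47x − 52.
Step 2: lead(21x³ + 7x² + 47x − 52) ÷ lead(D) = 21x³ ÷ 3x³ = 7. Subtract (7)·D = 21x³ + 7x² + 56x − 49. Remainder: −9x − 3.

Q(x) = 6x + 7; R(x) = −9x − 3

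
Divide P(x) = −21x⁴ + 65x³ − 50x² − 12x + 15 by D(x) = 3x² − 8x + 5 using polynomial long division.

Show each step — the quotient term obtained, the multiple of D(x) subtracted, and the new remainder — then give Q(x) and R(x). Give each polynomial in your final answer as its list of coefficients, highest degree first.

Q = [-7, 3, 3]; R = [-3, 0]

Step 1: lead(−21x⁴ + 65x³ − 50x² − 12x + 15) ÷ lead(D) = −21x⁴ ÷ 3x² = −7x². Subtract (−7x²)·D = −21x⁴ + 56x³ − 35x². Remainder: 9x³ − 15x² − 12x + 15.
Step 2: lead(9x³ − 15x² − 12x + 15) ÷ lead(D) = 9x³ ÷ 3x² = 3x. Subtract (3x)·D = 9x³ − 24x² + 15x. Remainder: 9x² − 27x + 15.
Step 3: lead(9x² − 27x + 15) ÷ lead(D) = 9x² ÷ 3x² = 3. Subtract (3)·D = 9x² − 24x + 15. Remainder: −3x.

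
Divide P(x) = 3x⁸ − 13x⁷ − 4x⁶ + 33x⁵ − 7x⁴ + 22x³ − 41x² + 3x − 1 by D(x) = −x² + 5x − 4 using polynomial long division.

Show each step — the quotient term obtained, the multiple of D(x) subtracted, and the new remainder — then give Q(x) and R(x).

Step 1: lead(3x⁸ − 13x⁷ − 4x⁶ + 33x⁵ − 7x⁴ + 22x³ − 41x² + 3x − 1) ÷ lead(D) = 3x⁸ ÷ −x² = −3x⁶. Subtract (−3x⁶)·D = 3x⁸ − 15x⁷ + 12x⁶. Remainder: 2x⁷ − 16x⁶ + 33x⁵ − 7x⁴ + 22x³ − 41x² + 3x − 1.
Step 2: lead(2x⁷ − 16x⁶ + 33x⁵ − 7x⁴ + 22x³ − 41x² + 3x − 1) ÷ lead(D) = 2x⁷ ÷ −x² = −2x⁵. Subtract (−2x⁵)·D = 2x⁷ − 10x⁶ + 8x⁵. Remainder: −6x⁶ + 25x⁵ − 7x⁴ + 22x³ − 41x² + 3x − 1.
Step 3: lead(−6x⁶ + 25x⁵ − 7x⁴ + 22x³ − 41x² + 3x − 1) ÷ lead(D) = −6x⁶ ÷ −x² = 6x⁴. Subtract (6x⁴)·D = −6x⁶ + 30x⁵ − 24x⁴. Remainder: −5x⁵ + 17x⁴ + 22x³ − 41x² + 3x − 1.
Step 4: lead(−5x⁵ + 17x⁴ + 22x³ − 41x² + 3x − 1) ÷ lead(D) = −5x⁵ ÷ −x² = 5x³. Subtract (5x³)·D = −5x⁵ + 25x⁴ − 20x³. Remainder: −8x⁴ + 42x³ − 41x² + 3x − 1.
Step 5: lead(−8x⁴ + 42x³ − 41x² + 3x − 1) ÷ lead(D) = −8x⁴ ÷ −x² = 8x². Subtract (8x²)·D = −8x⁴ + 40x³ − 32x². Remainder: 2x³ − 9x² + 3x − 1.
Step 6: lead(2x³ − 9x² + 3x − 1) ÷ lead(D) = 2x³ ÷ −x² = −2x. Subtract (−2x)·D = 2x³ − 10x² + 8x. Remainder: x² − 5x − 1.
Step 7: lead(x² − 5x − 1) ÷ lead(D) = x² ÷ −x² = −1. Subtract (−1)·D = x² − 5x + 4. Remainder: −5.

Q(x) = −3x⁶ − 2x⁵ + 6x⁴ + 5x³ + 8x² − 2x − 1; R(x) = −5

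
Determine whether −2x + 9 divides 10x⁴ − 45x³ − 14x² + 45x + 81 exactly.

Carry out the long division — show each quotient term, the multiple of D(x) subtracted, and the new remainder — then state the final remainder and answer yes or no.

Step 1: lead(10x⁴ − 45x³ − 14x² + 45x + 81) ÷ lead(D) = 10x⁴ ÷ −2x = −5x³. Subtract (−5x³)·D = 10x⁴ − 45x³. Remainder: −14x² + 45x + 81.
Step 2: lead(−14x² + 45x + 81) ÷ lead(D) = −14x² ÷ −2x = 7x. Subtract (7x)·D = −14x² + 63x. Remainder: −18x + 81.
Step 3: lead(−18x + 81) ÷ lead(D) = −18x ÷ −2x = 9. Subtract (9)·D = −18x + 81. Remainder: 0.

R(x) = 0, so D(x) is a factor of P(x). yes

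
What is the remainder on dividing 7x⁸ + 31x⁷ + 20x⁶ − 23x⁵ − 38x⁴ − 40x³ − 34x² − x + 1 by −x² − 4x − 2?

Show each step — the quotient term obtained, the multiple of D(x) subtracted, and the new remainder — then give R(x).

R(x) = 3x − 3

Step 1: lead(7x⁸ + 31x⁷ + 20x⁶ − 23x⁵ − 38x⁴ − 40x³ − 34x² − x + 1) ÷ lead(D) = 7x⁸ ÷ −x² = −7x⁶. Subtract (−7x⁶)·D = 7x⁸ + 28x⁷ + 14x⁶. Remainder: 3x⁷ + 6x⁶ − 23x⁵ − 38x⁴ − 40x³ − 34x² − x + 1.
Step 2: lead(3x⁷ + 6x⁶ − 23x⁵ − 38x⁴ − 40x³ − 34x² − x + 1) ÷ lead(D) = 3x⁷ ÷ −x² = −3x⁵. Subtract (−3x⁵)·D = 3x⁷ + 12x⁶ + 6x⁵. Remainder: −6x⁶ − 29x⁵ − 38x⁴ − 40x³ − 34x² − x + 1.
Step 3: lead(−6x⁶ − 29x⁵ − 38x⁴ − 40x³ − 34x² − x + 1) ÷ lead(D) = −6x⁶ ÷ −x² = 6x⁴. Subtract (6x⁴)·D = −6x⁶ − 24x⁵ − 12x⁴. Remainder: −5x⁵ − 26x⁴ − 40x³ − 34x² − x + 1.
Step 4: lead(−5x⁵ − 26x⁴ − 40x³ − 34x² − x + 1) ÷ lead(D) = −5x⁵ ÷ −x² = 5x³. Subtract (5x³)·D = −5x⁵ − 20x⁴ − 10x³. Remainder: −6x⁴ − 30x³ − 34x² − x + 1.
Step 5: lead(−6x⁴ − 30x³ − 34x² − x + 1) ÷ lead(D) = −6x⁴ ÷ −x² = 6x². Subtract (6x²)·D = −6x⁴ − 24x³ − 12x². Remainder: −6x³ − 22x² − x + 1.
Step 6: lead(−6x³ − 22x² − x + 1) ÷ lead(D) = −6x³ ÷ −x² = 6x. Subtract (6x)·D = −6x³ − 24x² − 12x. Remainder: 2x² + 11x + 1.
Step 7: lead(2x² + 11x + 1) ÷ lead(D) = 2x² ÷ −x² = −2. Subtract (−2)·D = 2x² + 8x + 4. Remainder: 3x − 3.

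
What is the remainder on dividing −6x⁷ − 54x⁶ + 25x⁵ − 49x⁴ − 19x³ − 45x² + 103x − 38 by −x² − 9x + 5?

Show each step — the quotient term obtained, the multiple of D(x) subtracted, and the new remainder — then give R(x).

R(x) = −3

Step 1: lead(−6x⁷ − 54x⁶ + 25x⁵ − 49x⁴ − 19x³ − 45x² + 103x − 38) ÷ lead(D) = −6x⁷ ÷ −x² = 6x⁵. Subtract (6x⁵)·D = −6x⁷ − 54x⁶ + 30x⁵. Remainder: −5x⁵ − 49x⁴ − 19x³ − 45x² + 103x − 38.
Step 2: lead(−5x⁵ − 49x⁴ − 19x³ − 45x² + 103x − 38) ÷ lead(D) = −5x⁵ ÷ −x² = 5x³. Subtract (5x³)·D = −5x⁵ − 45x⁴ + 25x³. Remainder: −4x⁴ − 44x³ − 45x² + 103x − 38.
Step 3: lead(−4x⁴ − 44x³ − 45x² + 103x − 38) ÷ lead(D) = −4x⁴ ÷ −x² = 4x². Subtract (4x²)·D = −4x⁴ − 36x³ + 20x². Remainder: −8x³ − 65x² + 103x − 38.
Step 4: lead(−8x³ − 65x² + 103x − 38) ÷ lead(D) = −8x³ ÷ −x² = 8x. Subtract (8x)·D = −8x³ − 72x² + 40x. Remainder: 7x² + 63x − 38.
Step 5: lead(7x² + 63x − 38) ÷ lead(D) = 7x² ÷ −x² = −7. Subtract (−7)·D = 7x² + 63x − 35. Remainder: −3.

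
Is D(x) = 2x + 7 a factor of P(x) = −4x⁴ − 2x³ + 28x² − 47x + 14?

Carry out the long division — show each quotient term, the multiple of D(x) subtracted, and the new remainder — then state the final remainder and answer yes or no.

R(x) = 7, so D(x) is not a factor of P(x). no

Step 1: lead(−4x⁴ − 2x³ + 28x² − 47x + 14) ÷ lead(D) = −4x⁴ ÷ 2x = −2x³. Subtract (−2x³)·D = −4x⁴ − 14x³. Remainder: 12x³ + 28x² − 47x + 14.
Step 2: lead(12x³ + 28x² − 47x + 14) ÷ lead(D) = 12x³ ÷ 2x = 6x². Subtract (6x²)·D = 12x³ + 42x². Remainder: −14x² − 47x + 14.
Step 3: lead(−14x² − 47x + 14) ÷ lead(D) = −14x² ÷ 2x = −7x. Subtract (−7x)·D = −14x² − 49x. Remainder: 2x + 14.
Step 4: lead(2x + 14) ÷ lead(D) = 2x ÷ 2x = 1. Subtract (1)·D = 2x + 7. Remainder: 7.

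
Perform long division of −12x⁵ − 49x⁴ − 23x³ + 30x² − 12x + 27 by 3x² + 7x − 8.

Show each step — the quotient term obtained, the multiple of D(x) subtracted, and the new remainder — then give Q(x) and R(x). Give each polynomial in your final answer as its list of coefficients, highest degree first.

Step 1: lead(−12x⁵ − 49x⁴ − 23x³ + 30x² − 12x + 27) ÷ lead(D) = −12x⁵ ÷ 3x² = −4x³. Subtract (−4x³)·D = −12x⁵ − 28x⁴ + 32x³. Remainder: −21x⁴ − 55x³ + 30x² − 12x + 27.
Step 2: lead(−21x⁴ − 55x³ + 30x² − 12x + 27) ÷ lead(D) = −21x⁴ ÷ 3x² = −7x². Subtract (−7x²)·D = −21x⁴ − 49x³ + 56x². Remainder: −6x³ − 26x² − 12x + 27.
Step 3: lead(−6x³ − 26x² − 12x + 27) ÷ lead(D) = −6x³ ÷ 3x² = −2x. Subtract (−2x)·D = −6x³ − 14x² + 16x. Remainder: −12x² − 28x + 27.
Step 4: lead(−12x² − 28x + 27) ÷ lead(D) = −12x² ÷ 3x² = −4. Subtract (−4)·D = −12x² − 28x + 32. Remainder: −5.

Q = [-4, -7, -2, -4]; R = [-5]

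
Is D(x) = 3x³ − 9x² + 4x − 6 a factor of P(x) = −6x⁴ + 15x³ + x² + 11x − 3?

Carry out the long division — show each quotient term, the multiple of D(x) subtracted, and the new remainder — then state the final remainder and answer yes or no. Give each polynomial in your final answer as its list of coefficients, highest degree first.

R = [3, -9], so D(x) is not a factor of P(x). no

Step 1: lead(−6x⁴ + 15x³ + x² + 11x − 3) ÷ lead(D) = −6x⁴ ÷ 3x³ = −2x. Subtract (−2x)·D = −6x⁴ + 18x³ − 8x² + 12x. Remainder: −3x³ + 9x² − x − 3.
Step 2: lead(−3x³ + 9x² − x − 3) ÷ lead(D) = −3x³ ÷ 3x³ = −1. Subtract (−1)·D = −3x³ + 9x² − 4x + 6. Remainder: 3x − 9.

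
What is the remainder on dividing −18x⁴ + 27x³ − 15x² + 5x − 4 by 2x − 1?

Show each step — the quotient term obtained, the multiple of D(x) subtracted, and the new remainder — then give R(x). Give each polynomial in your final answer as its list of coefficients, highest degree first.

Step 1: lead(−18x⁴ + 27x³ − 15x² + 5x − 4) ÷ lead(D) = −18x⁴ ÷ 2x = −9x³. Subtract (−9x³)·D = −18x⁴ + 9x³. Remainder: 18x³ − 15x² + 5x − 4.
Step 2: lead(18x³ − 15x² + 5x − 4) ÷ lead(D) = 18x³ ÷ 2x = 9x². Subtract (9x²)·D = 18x³ − 9x². Remainder: −6x² + 5x − 4.
Step 3: lead(−6x² + 5x − 4) ÷ lead(D) = −6x² ÷ 2x = −3x. Subtract (−3x)·D = −6x² + 3x. Remainder: 2x − 4.
Step 4: lead(2x − 4) ÷ lead(D) = 2x ÷ 2x = 1. Subtract (1)·D = 2x − 1. Remainder: −3.

R = [-3]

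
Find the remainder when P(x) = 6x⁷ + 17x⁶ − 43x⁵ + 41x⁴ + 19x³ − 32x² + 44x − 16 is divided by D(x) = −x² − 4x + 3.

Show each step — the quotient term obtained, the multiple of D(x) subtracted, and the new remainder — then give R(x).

R(x) = 8

Step 1: lead(6x⁷ + 17x⁶ − 43x⁵ + 41x⁴ + 19x³ − 32x² + 44x − 16) ÷ lead(D) = 6x⁷ ÷ −x² = −6x⁵. Subtract (−6x⁵)·D = 6x⁷ + 24x⁶ − 18x⁵. Remainder: −7x⁶ − 25x⁵ + 41x⁴ + 19x³ − 32x² + 44x − 16.
Step 2: lead(−7x⁶ − 25x⁵ + 41x⁴ + 19x³ − 32x² + 44x − 16) ÷ lead(D) = −7x⁶ ÷ −x² = 7x⁴. Subtract (7x⁴)·D = −7x⁶ − 28x⁵ + 21x⁴. Remainder: 3x⁵ + 20x⁴ + 19x³ − 32x² + 44x − 16.
Step 3: lead(3x⁵ + 20x⁴ + 19x³ − 32x² + 44x − 16) ÷ lead(D) = 3x⁵ ÷ −x² = −3x³. Subtract (−3x³)·D = 3x⁵ + 12x⁴ − 9x³. Remainder: 8x⁴ + 28x³ − 32x² + 44x − 16.
Step 4: lead(8x⁴ + 28x³ − 32x² + 44x − 16) ÷ lead(D) = 8x⁴ ÷ −x² = −8x². Subtract (−8x²)·D = 8x⁴ + 32x³ − 24x². Remainder: −4x³ − 8x² + 44x − 16.
Step 5: lead(−4x³ − 8x² + 44x − 16) ÷ lead(D) = −4x³ ÷ −x² = 4x. Subtract (4x)·D = −4x³ − 16x² + 12x. Remainder: 8x² + 32x − 16.
Step 6: lead(8x² + 32x − 16) ÷ lead(D) = 8x² ÷ −x² = −8. Subtract (−8)·D = 8x² + 32x − 24. Remainder: 8.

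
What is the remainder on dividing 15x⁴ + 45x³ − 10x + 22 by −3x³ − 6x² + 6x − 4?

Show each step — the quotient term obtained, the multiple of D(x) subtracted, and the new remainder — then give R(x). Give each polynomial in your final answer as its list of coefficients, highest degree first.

R = [2]

Step 1: lead(15x⁴ + 45x³ − 10x + 22) ÷ lead(D) = 15x⁴ ÷ −3x³ = −5x. Subtract (−5x)·D = 15x⁴ + 30x³ − 30x² + 20x. Remainder: 15x³ + 30x² − 30x + 22.
Step 2: lead(15x³ + 30x² − 30x + 22) ÷ lead(D) = 15x³ ÷ −3x³ = −5. Subtract (−5)·D = 15x³ + 30x² − 30x + 20. Remainder: 2.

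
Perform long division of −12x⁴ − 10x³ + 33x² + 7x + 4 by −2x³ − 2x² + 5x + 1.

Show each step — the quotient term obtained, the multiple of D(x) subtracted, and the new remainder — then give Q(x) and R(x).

Q(x) = 6x − 1; R(x) = x² + 6x + 5

Step 1: lead(−12x⁴ − 10x³ + 33x² + 7x + 4) ÷ lead(D) = −12x⁴ ÷ −2x³ = 6x. Subtract (6x)·D = −12x⁴ − 12x³ + 30x² + 6x. Remainder: 2x³ + 3x² + x + 4.
Step 2: lead(2x³ + 3x² + x + 4) ÷ lead(D) = 2x³ ÷ −2x³ = −1. Subtract (−1)·D = 2x³ + 2x² − 5x − 1. Remainder: x² + 6x + 5.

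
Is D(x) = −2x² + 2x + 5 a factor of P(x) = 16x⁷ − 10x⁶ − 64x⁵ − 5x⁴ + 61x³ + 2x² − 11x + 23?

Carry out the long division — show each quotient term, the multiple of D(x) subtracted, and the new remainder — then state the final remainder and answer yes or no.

Step 1: lead(16x⁷ − 10x⁶ − 64x⁵ − 5x⁴ + 61x³ + 2x² − 11x + 23) ÷ lead(D) = 16x⁷ ÷ −2x² = −8x⁵. Subtract (−8x⁵)·D = 16x⁷ − 16x⁶ − 40x⁵. Remainder: 6x⁶ − 24x⁵ − 5x⁴ + 61x³ + 2x² − 11x + 23.
Step 2: lead(6x⁶ − 24x⁵ − 5x⁴ + 61x³ + 2x² − 11x + 23) ÷ lead(D) = 6x⁶ ÷ −2x² = −3x⁴. Subtract (−3x⁴)·D = 6x⁶ − 6x⁵ − 15x⁴. Remainder: −18x⁵ + 10x⁴ + 61x³ + 2x² − 11x + 23.
Step 3: lead(−18x⁵ + 10x⁴ + 61x³ + 2x² − 11x + 23) ÷ lead(D) = −18x⁵ ÷ −2x² = 9x³. Subtract (9x³)·D = −18x⁵ + 18x⁴ + 45x³. Remainder: −8x⁴ + 16x³ + 2x² − 11x + 23.
Step 4: lead(−8x⁴ + 16x³ + 2x² − 11x + 23) ÷ lead(D) = −8x⁴ ÷ −2x² = 4x². Subtract (4x²)·D = −8x⁴ + 8x³ + 20x². Remainder: 8x³ − 18x² − 11x + 23.
Step 5: lead(8x³ − 18x² − 11x + 23) ÷ lead(D) = 8x³ ÷ −2x² = −4x. Subtract (−4x)·D = 8x³ − 8x² − 20x. Remainder: −10x² + 9x + 23.
Step 6: lead(−10x² + 9x + 23) ÷ lead(D) = −10x² ÷ −2x² = 5. Subtract (5)·D = −10x² + 10x + 25. Remainder: −x − 2.

R(x) = −x − 2, so D(x) is not a factor of P(x). no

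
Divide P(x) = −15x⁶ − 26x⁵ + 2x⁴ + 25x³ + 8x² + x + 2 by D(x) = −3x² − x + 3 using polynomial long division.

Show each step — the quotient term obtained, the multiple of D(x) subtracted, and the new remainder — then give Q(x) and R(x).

Step 1: lead(−15x⁶ − 26x⁵ + 2x⁴ + 25x³ + 8x² + x + 2) ÷ lead(D) = −15x⁶ ÷ −3x² = 5x⁴. Subtract (5x⁴)·D = −15x⁶ − 5x⁵ + 15x⁴. Remainder: −21x⁵ − 13x⁴ + 25x³ + 8x² + x + 2.
Step 2: lead(−21x⁵ − 13x⁴ + 25x³ + 8x² + x + 2) ÷ lead(D) = −21x⁵ ÷ −3x² = 7x³. Subtract (7x³)·D = −21x⁵ − 7x⁴ + 21x³. Remainder: −6x⁴ + 4x³ + 8x² + x + 2.
Step 3: lead(−6x⁴ + 4x³ + 8x² + x + 2) ÷ lead(D) = −6x⁴ ÷ −3x² = 2x². Subtract (2x²)·D = −6x⁴ − 2x³ + 6x². Remainder: 6x³ + 2x² + x + 2.
Step 4: lead(6x³ + 2x² + x + 2) ÷ lead(D) = 6x³ ÷ −3x² = −2x. Subtract (−2x)·D = 6x³ + 2x² − 6x. Remainder: 7x + 2.

Q(x) = 5x⁴ + 7x³ + 2x² − 2x; R(x) = 7x + 2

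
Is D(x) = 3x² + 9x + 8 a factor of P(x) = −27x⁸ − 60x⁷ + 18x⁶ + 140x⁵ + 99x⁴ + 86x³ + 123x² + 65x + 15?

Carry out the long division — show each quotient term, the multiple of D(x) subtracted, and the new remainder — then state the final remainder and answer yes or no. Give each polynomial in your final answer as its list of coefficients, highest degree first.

R = [-8, 7], so D(x) is not a factor of P(x). no

Step 1: lead(−27x⁸ − 60x⁷ + 18x⁶ + 140x⁵ + 99x⁴ + 86x³ + 123x² + 65x + 15) ÷ lead(D) = −27x⁸ ÷ 3x² = −9x⁶. Subtract (−9x⁶)·D = −27x⁸ − 81x⁷ − 72x⁶. Remainder: 21x⁷ + 90x⁶ + 140x⁵ + 99x⁴ + 86x³ + 123x² + 65x + 15.
Step 2: lead(21x⁷ + 90x⁶ + 140x⁵ + 99x⁴ + 86x³ + 123x² + 65x + 15) ÷ lead(D) = 21x⁷ ÷ 3x² = 7x⁵. Subtract (7x⁵)·D = 21x⁷ + 63x⁶ + 56x⁵. Remainder: 27x⁶ + 84x⁵ + 99x⁴ + 86x³ + 123x² + 65x + 15.
Step 3: lead(27x⁶ + 84x⁵ + 99x⁴ + 86x³ + 123x² + 65x + 15) ÷ lead(D) = 27x⁶ ÷ 3x² = 9x⁴. Subtract (9x⁴)·D = 27x⁶ + 81x⁵ + 72x⁴. Remainder: 3x⁵ + 27x⁴ + 86x³ + 123x² + 65x + 15.
Step 4: lead(3x⁵ + 27x⁴ + 86x³ + 123x² + 65x + 15) ÷ lead(D) = 3x⁵ ÷ 3x² = x³. Subtract (x³)·D = 3x⁵ + 9x⁴ + 8x³. Remainder: 18x⁴ + 78x³ + 123x² + 65x + 15.
Step 5: lead(18x⁴ + 78x³ + 123x² + 65x + 15) ÷ lead(D) = 18x⁴ ÷ 3x² = 6x². Subtract (6x²)·D = 18x⁴ + 54x³ + 48x². Remainder: 24x³ + 75x² + 65x + 15.
Step 6: lead(24x³ + 75x² + 65x + 15) ÷ lead(D) = 24x³ ÷ 3x² = 8x. Subtract (8x)·D = 24x³ + 72x² + 64x. Remainder: 3x² + x + 15.
Step 7: lead(3x² + x + 15) ÷ lead(D) = 3x² ÷ 3x² = 1. Subtract (1)·D = 3x² + 9x + 8. Remainder: −8x + 7.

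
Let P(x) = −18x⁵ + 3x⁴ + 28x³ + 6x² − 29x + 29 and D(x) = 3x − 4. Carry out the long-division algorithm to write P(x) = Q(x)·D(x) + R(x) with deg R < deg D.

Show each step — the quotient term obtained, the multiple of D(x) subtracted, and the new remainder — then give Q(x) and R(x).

Step 1: lead(−18x⁵ + 3x⁴ + 28x³ + 6x² − 29x + 29) ÷ lead(D) = −18x⁵ ÷ 3x = −6x⁴. Subtract (−6x⁴)·D = −18x⁵ + 24x⁴. Remainder: −21x⁴ + 28x³ + 6x² − 29x + 29.
Step 2: lead(−21x⁴ + 28x³ + 6x² − 29x + 29) ÷ lead(D) = −21x⁴ ÷ 3x = −7x³. Subtract (−7x³)·D = −21x⁴ + 28x³. Remainder: 6x² − 29x + 29.
Step 3: lead(6x² − 29x + 29) ÷ lead(D) = 6x² ÷ 3x = 2x. Subtract (2x)·D = 6x² − 8x. Remainder: −21x + 29.
Step 4: lead(−21x + 29) ÷ lead(D) = −21x ÷ 3x = −7. Subtract (−7)·D = −21x + 28. Remainder: 1.

Q(x) = −6x⁴ − 7x³ + 2x − 7; R(x) = 1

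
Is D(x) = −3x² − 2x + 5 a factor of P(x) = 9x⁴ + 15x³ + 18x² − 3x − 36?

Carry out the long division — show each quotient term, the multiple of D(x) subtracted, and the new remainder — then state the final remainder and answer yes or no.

R(x) = −6x + 9, so D(x) is not a factor of P(x). no

Step 1: lead(9x⁴ + 15x³ + 18x² − 3x − 36) ÷ lead(D) = 9x⁴ ÷ −3x² = −3x². Subtract (−3x²)·D = 9x⁴ + 6x³ − 15x². Remainder: 9x³ + 33x² − 3x − 36.
Step 2: lead(9x³ + 33x² − 3x − 36) ÷ lead(D) = 9x³ ÷ −3x² = −3x. Subtract (−3x)·D = 9x³ + 6x² − 15x. Remainder: 27x² + 12x − 36.
Step 3: lead(27x² + 12x − 36) ÷ lead(D) = 27x² ÷ −3x² = −9. Subtract (−9)·D = 27x² + 18x − 45. Remainder: −6x + 9.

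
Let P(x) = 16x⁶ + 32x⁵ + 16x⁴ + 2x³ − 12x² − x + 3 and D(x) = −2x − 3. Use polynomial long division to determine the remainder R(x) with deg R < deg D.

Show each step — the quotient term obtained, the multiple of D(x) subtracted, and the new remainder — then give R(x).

Step 1: lead(16x⁶ + 32x⁵ + 16x⁴ + 2x³ − 12x² − x + 3) ÷ lead(D) = 16x⁶ ÷ −2x = −8x⁵. Subtract (−8x⁵)·D = 16x⁶ + 24x⁵. Remainder: 8x⁵ + 16x⁴ + 2x³ − 12x² − x + 3.
Step 2: lead(8x⁵ + 16x⁴ + 2x³ − 12x² − x + 3) ÷ lead(D) = 8x⁵ ÷ −2x = −4x⁴. Subtract (−4x⁴)·D = 8x⁵ + 12x⁴. Remainder: 4x⁴ + 2x³ − 12x² − x + 3.
Step 3: lead(4x⁴ + 2x³ − 12x² − x + 3) ÷ lead(D) = 4x⁴ ÷ −2x = −2x³. Subtract (−2x³)·D = 4x⁴ + 6x³. Remainder: −4x³ − 12x² − x + 3.
Step 4: lead(−4x³ − 12x² − x + 3) ÷ lead(D) = −4x³ ÷ −2x = 2x². Subtract (2x²)·D = −4x³ − 6x². Remainder: −6x² − x + 3.
Step 5: lead(−6x² − x + 3) ÷ lead(D) = −6x² ÷ −2x = 3x. Subtract (3x)·D = −6x² − 9x. Remainder: 8x + 3.
Step 6: lead(8x + 3) ÷ lead(D) = 8x ÷ −2x = −4. Subtract (−4)·D = 8x + 12. Remainder: −9.

R(x) = −9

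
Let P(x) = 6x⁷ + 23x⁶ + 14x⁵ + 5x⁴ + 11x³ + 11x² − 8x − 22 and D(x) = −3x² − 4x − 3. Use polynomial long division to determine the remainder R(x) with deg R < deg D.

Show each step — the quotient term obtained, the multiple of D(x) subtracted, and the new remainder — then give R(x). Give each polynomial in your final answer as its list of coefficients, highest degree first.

Step 1: lead(6x⁷ + 23x⁶ + 14x⁵ + 5x⁴ + 11x³ + 11x² − 8x − 22) ÷ lead(D) = 6x⁷ ÷ −3x² = −2x⁵. Subtract (−2x⁵)·D = 6x⁷ + 8x⁶ + 6x⁵. Remainder: 15x⁶ + 8x⁵ + 5x⁴ + 11x³ + 11x² − 8x − 22.
Step 2: lead(15x⁶ + 8x⁵ + 5x⁴ + 11x³ + 11x² − 8x − 22) ÷ lead(D) = 15x⁶ ÷ −3x² = −5x⁴. Subtract (−5x⁴)·D = 15x⁶ + 20x⁵ + 15x⁴. Remainder: −12x⁵ − 10x⁴ + 11x³ + 11x² − 8x − 22.
Step 3: lead(−12x⁵ − 10x⁴ + 11x³ + 11x² − 8x − 22) ÷ lead(D) = −12x⁵ ÷ −3x² = 4x³. Subtract (4x³)·D = −12x⁵ − 16x⁴ − 12x³. Remainder: 6x⁴ + 23x³ + 11x² − 8x − 22.
Step 4: lead(6x⁴ + 23x³ + 11x² − 8x − 22) ÷ lead(D) = 6x⁴ ÷ −3x² = −2x². Subtract (−2x²)·D = 6x⁴ + 8x³ + 6x². Remainder: 15x³ + 5x² − 8x − 22.
Step 5: lead(15x³ + 5x² − 8x − 22) ÷ lead(D) = 15x³ ÷ −3x² = −5x. Subtract (−5x)·D = 15x³ + 20x² + 15x. Remainder: −15x² − 23x − 22.
Step 6: lead(−15x² − 23x − 22) ÷ lead(D) = −15x² ÷ −3x² = 5. Subtract (5)·D = −15x² − 20x − 15. Remainder: −3x − 7.

R = [-3, -7]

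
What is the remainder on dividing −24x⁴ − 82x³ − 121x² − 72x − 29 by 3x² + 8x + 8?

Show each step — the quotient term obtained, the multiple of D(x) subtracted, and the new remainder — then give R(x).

R(x) = −5

Step 1: lead(−24x⁴ − 82x³ − 121x² − 72x − 29) ÷ lead(D) = −24x⁴ ÷ 3x² = −8x². Subtract (−8x²)·D = −24x⁴ − 64x³ − 64x². Remainder: −18x³ − 57x² − 72x − 29.
Step 2: lead(−18x³ − 57x² − 72x − 29) ÷ lead(D) = −18x³ ÷ 3x² = −6x. Subtract (−6x)·D = −18x³ − 48x² − 48x. Remainder: −9x² − 24x − 29.
Step 3: lead(−9x² − 24x − 29) ÷ lead(D) = −9x² ÷ 3x² = −3. Subtract (−3)·D = −9x² − 24x − 24. Remainder: −5.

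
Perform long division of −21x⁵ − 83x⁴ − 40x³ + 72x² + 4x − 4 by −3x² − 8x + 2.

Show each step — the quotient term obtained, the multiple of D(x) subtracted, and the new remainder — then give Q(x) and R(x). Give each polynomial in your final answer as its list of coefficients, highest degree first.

Step 1: lead(−21x⁵ − 83x⁴ − 40x³ + 72x² + 4x − 4) ÷ lead(D) = −21x⁵ ÷ −3x² = 7x³. Subtract (7x³)·D = −21x⁵ − 56x⁴ + 14x³. Remainder: −27x⁴ − 54x³ + 72x² + 4x − 4.
Step 2: lead(−27x⁴ − 54x³ + 72x² + 4x − 4) ÷ lead(D) = −27x⁴ ÷ −3x² = 9x². Subtract (9x²)·D = −27x⁴ − 72x³ + 18x². Remainder: 18x³ + 54x² + 4x − 4.
Step 3: lead(18x³ + 54x² + 4x − 4) ÷ lead(D) = 18x³ ÷ −3x² = −6x. Subtract (−6x)·D = 18x³ + 48x² − 12x. Remainder: 6x² + 16x − 4.
Step 4: lead(6x² + 16x − 4) ÷ lead(D) = 6x² ÷ −3x² = −2. Subtract (−2)·D = 6x² + 16x − 4. Remainder: 0.

Q = [7, 9, -6, -2]; R = [0]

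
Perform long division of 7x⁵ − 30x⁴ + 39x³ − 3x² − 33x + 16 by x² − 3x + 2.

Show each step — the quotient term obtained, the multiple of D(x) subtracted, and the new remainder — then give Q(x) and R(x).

Q(x) = 7x³ − 9x² − 2x + 9; R(x) = −2x − 2

Step 1: lead(7x⁵ − 30x⁴ + 39x³ − 3x² − 33x + 16) ÷ lead(D) = 7x⁵ ÷ x² = 7x³. Subtract (7x³)·D = 7x⁵ − 21x⁴ + 14x³. Remainder: −9x⁴ + 25x³ − 3x² − 33x + 16.
Step 2: lead(−9x⁴ + 25x³ − 3x² − 33x + 16) ÷ lead(D) = −9x⁴ ÷ x² = −9x². Subtract (−9x²)·D = −9x⁴ + 27x³ − 18x². Remainder: −2x³ + 15x² − 33x + 16.
Step 3: lead(−2x³ + 15x² − 33x + 16) ÷ lead(D) = −2x³ ÷ x² = −2x. Subtract (−2x)·D = −2x³ + 6x² − 4x. Remainder: 9x² − 29x + 16.
Step 4: lead(9x² − 29x + 16) ÷ lead(D) = 9x² ÷ x² = 9. Subtract (9)·D = 9x² − 27x + 18. Remainder: −2x − 2.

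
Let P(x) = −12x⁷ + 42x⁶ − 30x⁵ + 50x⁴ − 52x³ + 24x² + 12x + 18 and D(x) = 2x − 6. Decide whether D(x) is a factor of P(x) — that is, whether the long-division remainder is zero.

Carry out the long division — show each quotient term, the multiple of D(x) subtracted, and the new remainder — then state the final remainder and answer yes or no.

Step 1: lead(−12x⁷ + 42x⁶ − 30x⁵ + 50x⁴ − 52x³ + 24x² + 12x + 18) ÷ lead(D) = −12x⁷ ÷ 2x = −6x⁶. Subtract (−6x⁶)·D = −12x⁷ + 36x⁶. Remainder: 6x⁶ − 30x⁵ + 50x⁴ − 52x³ + 24x² + 12x + 18.
Step 2: lead(6x⁶ − 30x⁵ + 50x⁴ − 52x³ + 24x² + 12x + 18) ÷ lead(D) = 6x⁶ ÷ 2x = 3x⁵. Subtract (3x⁵)·D = 6x⁶ − 18x⁵. Remainder: −12x⁵ + 50x⁴ − 52x³ + 24x² + 12x + 18.
Step 3: lead(−12x⁵ + 50x⁴ − 52x³ + 24x² + 12x + 18) ÷ lead(D) = −12x⁵ ÷ 2x = −6x⁴. Subtract (−6x⁴)·D = −12x⁵ + 36x⁴. Remainder: 14x⁴ − 52x³ + 24x² + 12x + 18.
Step 4: lead(14x⁴ − 52x³ + 24x² + 12x + 18) ÷ lead(D) = 14x⁴ ÷ 2x = 7x³. Subtract (7x³)·D = 14x⁴ − 42x³. Remainder: −10x³ + 24x² + 12x + 18.
Step 5: lead(−10x³ + 24x² + 12x + 18) ÷ lead(D) = −10x³ ÷ 2x = −5x². Subtract (−5x²)·D = −10x³ + 30x². Remainder: −6x² + 12x + 18.
Step 6: lead(−6x² + 12x + 18) ÷ lead(D) = −6x² ÷ 2x = −3x. Subtract (−3x)·D = −6x² + 18x. Remainder: −6x + 18.
Step 7: lead(−6x + 18) ÷ lead(D) = −6x ÷ 2x = −3. Subtract (−3)·D = −6x + 18. Remainder: 0.

R(x) = 0, so D(x) is a factor of P(x). yes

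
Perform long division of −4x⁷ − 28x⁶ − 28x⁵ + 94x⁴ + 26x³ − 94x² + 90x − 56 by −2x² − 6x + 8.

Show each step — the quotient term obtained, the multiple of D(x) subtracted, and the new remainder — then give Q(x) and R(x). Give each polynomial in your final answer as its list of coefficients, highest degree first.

Q = [2, 8, -2, -9, 6, -7]; R = [0]

Step 1: lead(−4x⁷ − 28x⁶ − 28x⁵ + 94x⁴ + 26x³ − 94x² + 90x − 56) ÷ lead(D) = −4x⁷ ÷ −2x² = 2x⁵. Subtract (2x⁵)·D = −4x⁷ − 12x⁶ + 16x⁵. Remainder: −16x⁶ − 44x⁵ + 94x⁴ + 26x³ − 94x² + 90x − 56.
Step 2: lead(−16x⁶ − 44x⁵ + 94x⁴ + 26x³ − 94x² + 90x − 56) ÷ lead(D) = −16x⁶ ÷ −2x² = 8x⁴. Subtract (8x⁴)·D = −16x⁶ − 48x⁵ + 64x⁴. Remainder: 4x⁵ + 30x⁴ + 26x³ − 94x² + 90x − 56.
Step 3: lead(4x⁵ + 30x⁴ + 26x³ − 94x² + 90x − 56) ÷ lead(D) = 4x⁵ ÷ −2x² = −2x³. Subtract (−2x³)·D = 4x⁵ + 12x⁴ − 16x³. Remainder: 18x⁴ + 42x³ − 94x² + 90x − 56.
Step 4: lead(18x⁴ + 42x³ − 94x² + 90x − 56) ÷ lead(D) = 18x⁴ ÷ −2x² = −9x². Subtract (−9x²)·D = 18x⁴ + 54x³ − 72x². Remainder: −12x³ − 22x² + 90x − 56.
Step 5: lead(−12x³ − 22x² + 90x − 56) ÷ lead(D) = −12x³ ÷ −2x² = 6x. Subtract (6x)·D = −12x³ − 36x² + 48x. Remainder: 14x² + 42x − 56.
Step 6: lead(14x² + 42x − 56) ÷ lead(D) = 14x² ÷ −2x² = −7. Subtract (−7)·D = 14x² + 42x − 56. Remainder: 0.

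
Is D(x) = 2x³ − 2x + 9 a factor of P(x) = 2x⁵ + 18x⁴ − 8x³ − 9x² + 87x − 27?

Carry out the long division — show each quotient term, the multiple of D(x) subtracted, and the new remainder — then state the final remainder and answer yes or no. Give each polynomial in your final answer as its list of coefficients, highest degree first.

Step 1: lead(2x⁵ + 18x⁴ − 8x³ − 9x² + 87x − 27) ÷ lead(D) = 2x⁵ ÷ 2x³ = x². Subtract (x²)·D = 2x⁵ − 2x³ + 9x². Remainder: 18x⁴ − 6x³ − 18x² + 87x − 27.
Step 2: lead(18x⁴ − 6x³ − 18x² + 87x − 27) ÷ lead(D) = 18x⁴ ÷ 2x³ = 9x. Subtract (9x)·D = 18x⁴ − 18x² + 81x. Remainder: −6x³ + 6x − 27.
Step 3: lead(−6x³ + 6x − 27) ÷ lead(D) = −6x³ ÷ 2x³ = −3. Subtract (−3)·D = −6x³ + 6x − 27. Remainder: 0.

R = [0], so D(x) is a factor of P(x). yes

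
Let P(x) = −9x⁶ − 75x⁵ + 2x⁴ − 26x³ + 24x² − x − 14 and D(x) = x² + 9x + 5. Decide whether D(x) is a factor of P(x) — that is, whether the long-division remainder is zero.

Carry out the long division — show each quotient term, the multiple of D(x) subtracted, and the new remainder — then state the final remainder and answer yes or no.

R(x) = 6, so D(x) is not a factor of P(x). no

Step 1: lead(−9x⁶ − 75x⁵ + 2x⁴ − 26x³ + 24x² − x − 14) ÷ lead(D) = −9x⁶ ÷ x² = −9x⁴. Subtract (−9x⁴)·D = −9x⁶ − 81x⁵ − 45x⁴. Remainder: 6x⁵ + 47x⁴ − 26x³ + 24x² − x − 14.
Step 2: lead(6x⁵ + 47x⁴ − 26x³ + 24x² − x − 14) ÷ lead(D) = 6x⁵ ÷ x² = 6x³. Subtract (6x³)·D = 6x⁵ + 54x⁴ + 30x³. Remainder: −7x⁴ − 56x³ + 24x² − x − 14.
Step 3: lead(−7x⁴ − 56x³ + 24x² − x − 14) ÷ lead(D) = −7x⁴ ÷ x² = −7x². Subtract (−7x²)·D = −7x⁴ − 63x³ − 35x². Remainder: 7x³ + 59x² − x − 14.
Step 4: lead(7x³ + 59x² − x − 14) ÷ lead(D) = 7x³ ÷ x² = 7x. Subtract (7x)·D = 7x³ + 63x² + 35x. Remainder: −4x² − 36x − 14.
Step 5: lead(−4x² − 36x − 14) ÷ lead(D) = −4x² ÷ x² = −4. Subtract (−4)·D = −4x² − 36x − 20. Remainder: 6.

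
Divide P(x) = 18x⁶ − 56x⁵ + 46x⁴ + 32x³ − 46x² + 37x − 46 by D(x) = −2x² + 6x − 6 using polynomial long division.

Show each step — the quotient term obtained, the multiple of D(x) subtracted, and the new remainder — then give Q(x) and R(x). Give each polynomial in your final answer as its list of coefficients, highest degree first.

Step 1: lead(18x⁶ − 56x⁵ + 46x⁴ + 32x³ − 46x² + 37x − 46) ÷ lead(D) = 18x⁶ ÷ −2x² = −9x⁴. Subtract (−9x⁴)·D = 18x⁶ − 54x⁵ + 54x⁴. Remainder: −2x⁵ − 8x⁴ + 32x³ − 46x² + 37x − 46.
Step 2: lead(−2x⁵ − 8x⁴ + 32x³ − 46x² + 37x − 46) ÷ lead(D) = −2x⁵ ÷ −2x² = x³. Subtract (x³)·D = −2x⁵ + 6x⁴ − 6x³. Remainder: −14x⁴ + 38x³ − 46x² + 37x − 46.
Step 3: lead(−14x⁴ + 38x³ − 46x² + 37x − 46) ÷ lead(D) = −14x⁴ ÷ −2x² = 7x². Subtract (7x²)·D = −14x⁴ + 42x³ − 42x². Remainder: −4x³ − 4x² + 37x − 46.
Step 4: lead(−4x³ − 4x² + 37x − 46) ÷ lead(D) = −4x³ ÷ −2x² = 2x. Subtract (2x)·D = −4x³ + 12x² − 12x. Remainder: −16x² + 49x − 46.
Step 5: lead(−16x² + 49x − 46) ÷ lead(D) = −16x² ÷ −2x² = 8. Subtract (8)·D = −16x² + 48x − 48. Remainder: x + 2.

Q = [-9, 1, 7, 2, 8]; R = [1, 2]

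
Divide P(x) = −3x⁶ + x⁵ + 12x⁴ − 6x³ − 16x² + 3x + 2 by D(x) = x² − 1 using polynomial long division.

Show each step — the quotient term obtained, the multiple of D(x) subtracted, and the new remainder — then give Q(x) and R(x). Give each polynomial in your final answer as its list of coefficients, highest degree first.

Step 1: lead(−3x⁶ + x⁵ + 12x⁴ − 6x³ − 16x² + 3x + 2) ÷ lead(D) = −3x⁶ ÷ x² = −3x⁴. Subtract (−3x⁴)·D = −3x⁶ + 3x⁴. Remainder: x⁵ + 9x⁴ − 6x³ − 16x² + 3x + 2.
Step 2: lead(x⁵ + 9x⁴ − 6x³ − 16x² + 3x + 2) ÷ lead(D) = x⁵ ÷ x² = x³. Subtract (x³)·D = x⁵ − x³. Remainder: 9x⁴ − 5x³ − 16x² + 3x + 2.
Step 3: lead(9x⁴ − 5x³ − 16x² + 3x + 2) ÷ lead(D) = 9x⁴ ÷ x² = 9x². Subtract (9x²)·D = 9x⁴ − 9x². Remainder: −5x³ − 7x² + 3x + 2.
Step 4: lead(−5x³ − 7x² + 3x + 2) ÷ lead(D) = −5x³ ÷ x² = −5x. Subtract (−5x)·D = −5x³ + 5x. Remainder: −7x² − 2x + 2.
Step 5: lead(−7x² − 2x + 2) ÷ lead(D) = −7x² ÷ x² = −7. Subtract (−7)·D = −7x² + 7. Remainder: −2x − 5.

Q = [-3, 1, 9, -5, -7]; R = [-2, -5]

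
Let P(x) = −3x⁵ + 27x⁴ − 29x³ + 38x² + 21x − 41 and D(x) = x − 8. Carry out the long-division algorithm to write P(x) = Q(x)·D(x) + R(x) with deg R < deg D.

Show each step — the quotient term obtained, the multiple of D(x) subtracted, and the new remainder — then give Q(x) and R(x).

Q(x) = −3x⁴ + 3x³ − 5x² − 2x + 5; R(x) = −1

Step 1: lead(−3x⁵ + 27x⁴ − 29x³ + 38x² + 21x − 41) ÷ lead(D) = −3x⁵ ÷ x = −3x⁴. Subtract (−3x⁴)·D = −3x⁵ + 24x⁴. Remainder: 3x⁴ − 29x³ + 38x² + 21x − 41.
Step 2: lead(3x⁴ − 29x³ + 38x² + 21x − 41) ÷ lead(D) = 3x⁴ ÷ x = 3x³. Subtract (3x³)·D = 3x⁴ − 24x³. Remainder: −5x³ + 38x² + 21x − 41.
Step 3: lead(−5x³ + 38x² + 21x − 41) ÷ lead(D) = −5x³ ÷ x = −5x². Subtract (−5x²)·D = −5x³ + 40x². Remainder: −2x² + 21x − 41.
Step 4: lead(−2x² + 21x − 41) ÷ lead(D) = −2x² ÷ x = −2x. Subtract (−2x)·D = −2x² + 16x. Remainder: 5x − 41.
Step 5: lead(5x − 41) ÷ lead(D) = 5x ÷ x = 5. Subtract (5)·D = 5x − 40. Remainder: −1.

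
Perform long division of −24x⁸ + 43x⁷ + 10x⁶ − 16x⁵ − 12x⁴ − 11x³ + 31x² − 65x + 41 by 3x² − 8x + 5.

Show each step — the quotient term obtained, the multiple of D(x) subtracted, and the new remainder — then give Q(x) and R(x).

Q(x) = −8x⁶ − 7x⁵ − 2x⁴ + x³ + 2x² + 7; R(x) = −9x + 6

Step 1: lead(−24x⁸ + 43x⁷ + 10x⁶ − 16x⁵ − 12x⁴ − 11x³ + 31x² − 65x + 41) ÷ lead(D) = −24x⁸ ÷ 3x² = −8x⁶. Subtract (−8x⁶)·D = −24x⁸ + 64x⁷ − 40x⁶. Remainder: −21x⁷ + 50x⁶ − 16x⁵ − 12x⁴ − 11x³ + 31x² − 65x + 41.
Step 2: lead(−21x⁷ + 50x⁶ − 16x⁵ − 12x⁴ − 11x³ + 31x² − 65x + 41) ÷ lead(D) = −21x⁷ ÷ 3x² = −7x⁵. Subtract (−7x⁵)·D = −21x⁷ + 56x⁶ − 35x⁵. Remainder: −6x⁶ + 19x⁵ − 12x⁴ − 11x³ + 31x² − 65x + 41.
Step 3: lead(−6x⁶ + 19x⁵ − 12x⁴ − 11x³ + 31x² − 65x + 41) ÷ lead(D) = −6x⁶ ÷ 3x² = −2x⁴. Subtract (−2x⁴)·D = −6x⁶ + 16x⁵ − 10x⁴. Remainder: 3x⁵ − 2x⁴ − 11x³ + 31x² − 65x + 41.
Step 4: lead(3x⁵ − 2x⁴ − 11x³ + 31x² − 65x + 41) ÷ lead(D) = 3x⁵ ÷ 3x² = x³. Subtract (x³)·D = 3x⁵ − 8x⁴ + 5x³. Remainder: 6x⁴ − 16x³ + 31x² − 65x + 41.
Step 5: lead(6x⁴ − 16x³ + 31x² − 65x + 41) ÷ lead(D) = 6x⁴ ÷ 3x² = 2x². Subtract (2x²)·D = 6x⁴ − 16x³ + 10x². Remainder: 21x² − 65x + 41.
Step 6: lead(21x² − 65x + 41) ÷ lead(D) = 21x² ÷ 3x² = 7. Subtract (7)·D = 21x² − 56x + 35. Remainder: −9x + 6.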